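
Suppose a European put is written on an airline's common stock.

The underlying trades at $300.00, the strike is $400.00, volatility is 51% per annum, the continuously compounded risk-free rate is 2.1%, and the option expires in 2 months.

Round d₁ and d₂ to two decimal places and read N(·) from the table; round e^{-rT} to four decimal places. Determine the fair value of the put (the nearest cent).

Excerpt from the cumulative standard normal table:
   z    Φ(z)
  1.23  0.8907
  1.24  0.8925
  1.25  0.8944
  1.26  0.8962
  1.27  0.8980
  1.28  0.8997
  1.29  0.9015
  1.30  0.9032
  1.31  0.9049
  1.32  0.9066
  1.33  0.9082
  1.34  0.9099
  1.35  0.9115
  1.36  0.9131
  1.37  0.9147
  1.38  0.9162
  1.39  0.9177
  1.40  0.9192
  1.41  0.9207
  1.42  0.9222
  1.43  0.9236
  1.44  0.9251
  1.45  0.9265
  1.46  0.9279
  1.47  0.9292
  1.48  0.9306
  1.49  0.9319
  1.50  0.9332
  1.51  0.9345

σ√T = 0.51 × 0.4082 = 0.2082
d₁ = [ln(300/400) + (0.021 + 0.51²/2)·0.1667] / 0.2082 = [-0.2877 + 0.0252] / 0.2082 = -1.2608 ⇒ -1.26
d₂ = d₁ − σ√T = -1.2608 − 0.2082 = -1.4690 ⇒ -1.47
e^(−rT) = e^(−0.021·0.1667) = 0.9965
P = 400·0.9965·N(1.47) − 300·N(1.26) = 400·0.9965·0.9292 − 300·0.8962 = 370.3791 − 268.8600 = 101.5191

$101.52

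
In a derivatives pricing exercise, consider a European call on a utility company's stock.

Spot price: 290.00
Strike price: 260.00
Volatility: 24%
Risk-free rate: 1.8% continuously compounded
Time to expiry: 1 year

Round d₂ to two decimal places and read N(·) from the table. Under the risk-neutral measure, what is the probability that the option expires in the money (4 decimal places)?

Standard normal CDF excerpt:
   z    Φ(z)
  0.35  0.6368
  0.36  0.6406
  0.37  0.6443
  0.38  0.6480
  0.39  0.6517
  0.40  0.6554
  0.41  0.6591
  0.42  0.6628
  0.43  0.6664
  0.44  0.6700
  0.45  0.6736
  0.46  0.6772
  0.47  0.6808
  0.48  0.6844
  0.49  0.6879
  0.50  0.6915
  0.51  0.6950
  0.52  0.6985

T = 1;  σ√T = 0.2400
d₁ = [ln(290/260) + (0.018 + 0.24²/2)·1] / 0.2400 = [0.1092 + 0.0468] / 0.2400 = 0.6500 → 0.65
d₂ = d₁ − σ√T = 0.6500 − 0.2400 = 0.4100 → 0.41
Pr(exercise) under Q = N(d₂) = 0.6591

0.6591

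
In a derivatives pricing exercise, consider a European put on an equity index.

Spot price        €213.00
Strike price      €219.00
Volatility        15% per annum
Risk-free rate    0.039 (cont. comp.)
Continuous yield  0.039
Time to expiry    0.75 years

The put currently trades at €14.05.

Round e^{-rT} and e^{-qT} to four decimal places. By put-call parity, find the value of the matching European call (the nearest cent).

exp(−qT) = exp(−0.039·0.75) = 0.9712;  exp(−rT) = exp(−0.039·0.75) = 0.9712
Put-call parity: C − P = S·e^(−qT) − K·e^(−rT) = 213·0.9712 − 219·0.9712 = 206.8656 − 212.6928 = -5.8272
C = P + (C − P) = 14.05 + (-5.8272) = 8.2228

€8.22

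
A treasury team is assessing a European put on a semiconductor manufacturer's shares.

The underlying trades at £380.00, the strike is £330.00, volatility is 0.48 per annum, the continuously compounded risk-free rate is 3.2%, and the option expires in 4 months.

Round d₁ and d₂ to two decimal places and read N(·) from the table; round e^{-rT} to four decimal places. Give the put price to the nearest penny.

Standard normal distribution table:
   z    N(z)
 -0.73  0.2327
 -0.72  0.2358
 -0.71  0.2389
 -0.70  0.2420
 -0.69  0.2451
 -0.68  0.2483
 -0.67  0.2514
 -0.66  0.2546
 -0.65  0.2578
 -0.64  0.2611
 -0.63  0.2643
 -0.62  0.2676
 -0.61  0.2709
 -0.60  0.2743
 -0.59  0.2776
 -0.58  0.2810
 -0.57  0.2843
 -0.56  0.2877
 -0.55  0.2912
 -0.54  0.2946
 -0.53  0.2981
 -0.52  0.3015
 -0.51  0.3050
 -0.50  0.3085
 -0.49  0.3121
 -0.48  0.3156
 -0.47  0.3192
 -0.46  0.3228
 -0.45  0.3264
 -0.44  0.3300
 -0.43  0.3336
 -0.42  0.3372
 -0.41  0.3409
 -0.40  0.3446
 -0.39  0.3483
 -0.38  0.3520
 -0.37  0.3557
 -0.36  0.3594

T = 0.3333;  σ√T = 0.2771
ln(S/K) + (r + σ²/2)T = ln(380/330) + (0.032 + 0.48²/2)·0.3333 = 0.1411 + 0.0491 = 0.1901
d₁ = 0.1901 / 0.2771 = 0.6861 ≈ 0.69
d₂ = d₁ − σ√T = 0.6861 − 0.2771 = 0.4090 ≈ 0.41
exp(−rT) = exp(−0.032·0.3333) = 0.9894
P = 330·0.9894·N(-0.41) − 380·N(-0.69) = 330·0.9894·0.3409 − 380·0.2451 = 111.3045 − 93.1380 = 18.1665

£18.17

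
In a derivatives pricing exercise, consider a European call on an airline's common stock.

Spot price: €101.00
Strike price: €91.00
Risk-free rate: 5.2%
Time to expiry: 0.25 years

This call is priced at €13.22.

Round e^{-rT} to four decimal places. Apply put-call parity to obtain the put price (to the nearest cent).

€2.05

e^(−rT) = e^(−0.052·0.25) = 0.9871
Put-call parity: C − P = S − K·e^(−rT) = 101 − 91·0.9871 = 101 − 89.8261 = 11.1739
P = C − (C − P) = 13.22 − (11.1739) = 2.0461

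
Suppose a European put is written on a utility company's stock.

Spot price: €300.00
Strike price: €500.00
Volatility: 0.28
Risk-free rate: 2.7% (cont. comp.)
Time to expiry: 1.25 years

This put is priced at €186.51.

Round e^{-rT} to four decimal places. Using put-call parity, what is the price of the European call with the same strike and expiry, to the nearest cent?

€3.11

exp(−rT) = exp(−0.027·1.25) = 0.9668
Put-call parity: C − P = S − K·e^(−rT) = 300 − 500·0.9668 = 300 − 483.4000 = -183.4000
C = P + (C − P) = 186.51 + (-183.4000) = 3.1100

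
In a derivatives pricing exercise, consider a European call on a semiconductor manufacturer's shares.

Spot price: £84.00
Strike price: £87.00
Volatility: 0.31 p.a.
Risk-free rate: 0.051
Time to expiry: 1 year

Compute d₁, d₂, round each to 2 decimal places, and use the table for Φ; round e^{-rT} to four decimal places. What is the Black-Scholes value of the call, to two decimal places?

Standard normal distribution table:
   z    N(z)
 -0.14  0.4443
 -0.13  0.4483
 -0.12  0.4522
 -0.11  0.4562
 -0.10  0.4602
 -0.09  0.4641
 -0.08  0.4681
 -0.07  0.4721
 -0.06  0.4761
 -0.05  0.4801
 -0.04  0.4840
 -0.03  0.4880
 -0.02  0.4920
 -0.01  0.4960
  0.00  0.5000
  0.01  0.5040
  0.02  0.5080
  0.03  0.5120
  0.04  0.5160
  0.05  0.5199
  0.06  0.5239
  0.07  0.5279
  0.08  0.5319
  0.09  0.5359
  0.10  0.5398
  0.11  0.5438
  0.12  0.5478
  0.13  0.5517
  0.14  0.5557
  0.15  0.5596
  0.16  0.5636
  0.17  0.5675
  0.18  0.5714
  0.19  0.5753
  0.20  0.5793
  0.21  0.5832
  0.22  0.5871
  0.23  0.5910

σ√T = 0.31·√1 = 0.3100
d₁ = [ln(84/87) + (0.051 + ½·0.31²)·1] / (σ√T) = (-0.0351 + 0.0990) / 0.3100 = 0.2063 ⇒ 0.21
d₂ = 0.2063 − 0.3100 = -0.1037 ⇒ -0.10
e^(−rT) = e^(−0.051·1) = 0.9503
C = 84·N(0.21) − 87·0.9503·N(-0.10) = 84·0.5832 − 87·0.9503·0.4602 = 48.9888 − 38.0475 = 10.9413

£10.94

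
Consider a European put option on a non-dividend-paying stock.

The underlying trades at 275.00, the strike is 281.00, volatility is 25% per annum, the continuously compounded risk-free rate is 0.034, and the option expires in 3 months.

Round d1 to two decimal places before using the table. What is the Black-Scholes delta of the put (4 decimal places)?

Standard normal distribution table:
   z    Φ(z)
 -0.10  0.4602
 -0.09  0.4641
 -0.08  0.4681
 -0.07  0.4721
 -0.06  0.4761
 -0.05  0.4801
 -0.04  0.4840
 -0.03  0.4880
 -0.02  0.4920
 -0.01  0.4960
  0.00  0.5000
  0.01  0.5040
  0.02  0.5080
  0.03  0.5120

T = 0.25;  σ√T = 0.1250
d₁ = [ln(275/281) + (0.034 + 0.25²/2)·0.25] / 0.1250 = [-0.0216 + 0.0163] / 0.1250 = -0.0422 → -0.04
N(d₁) = N(-0.04) = 0.4840
Δ_put = N(d₁) − 1 = 0.4840 − 1 = -0.5160

-0.5160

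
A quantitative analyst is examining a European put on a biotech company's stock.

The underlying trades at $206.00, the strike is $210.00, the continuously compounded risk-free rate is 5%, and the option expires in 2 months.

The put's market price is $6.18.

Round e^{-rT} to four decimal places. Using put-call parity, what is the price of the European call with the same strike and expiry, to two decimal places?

e^(−rT) = e^(−0.05·0.1667) = 0.9917
Put-call parity: C − P = S − K·e^(−rT) = 206 − 210·0.9917 = 206 − 208.2570 = -2.2570
C = P + (C − P) = 6.18 + (-2.2570) = 3.9230

$3.92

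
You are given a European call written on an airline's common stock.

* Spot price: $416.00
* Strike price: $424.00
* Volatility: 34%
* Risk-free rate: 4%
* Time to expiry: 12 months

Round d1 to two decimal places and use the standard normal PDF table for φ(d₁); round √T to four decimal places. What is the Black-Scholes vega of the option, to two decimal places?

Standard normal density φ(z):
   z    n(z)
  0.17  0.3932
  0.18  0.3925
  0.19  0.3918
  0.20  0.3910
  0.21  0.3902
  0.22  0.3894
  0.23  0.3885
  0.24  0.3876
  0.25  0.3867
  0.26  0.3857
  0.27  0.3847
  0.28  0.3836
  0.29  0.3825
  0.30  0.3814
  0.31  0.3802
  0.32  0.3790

161.62

T = 1;  σ√T = 0.3400
d₁ = [ln(416/424) + (0.04 + ½·0.34²)·1] / (σ√T) = (-0.0190 + 0.0978) / 0.3400 = 0.2316 which rounds to 0.23
√T = √1 = 1.0000
φ(d₁) = φ(0.23) = 0.3885
vega = S·φ(d₁)·√T = 416·0.3885·1.0000 = 161.6160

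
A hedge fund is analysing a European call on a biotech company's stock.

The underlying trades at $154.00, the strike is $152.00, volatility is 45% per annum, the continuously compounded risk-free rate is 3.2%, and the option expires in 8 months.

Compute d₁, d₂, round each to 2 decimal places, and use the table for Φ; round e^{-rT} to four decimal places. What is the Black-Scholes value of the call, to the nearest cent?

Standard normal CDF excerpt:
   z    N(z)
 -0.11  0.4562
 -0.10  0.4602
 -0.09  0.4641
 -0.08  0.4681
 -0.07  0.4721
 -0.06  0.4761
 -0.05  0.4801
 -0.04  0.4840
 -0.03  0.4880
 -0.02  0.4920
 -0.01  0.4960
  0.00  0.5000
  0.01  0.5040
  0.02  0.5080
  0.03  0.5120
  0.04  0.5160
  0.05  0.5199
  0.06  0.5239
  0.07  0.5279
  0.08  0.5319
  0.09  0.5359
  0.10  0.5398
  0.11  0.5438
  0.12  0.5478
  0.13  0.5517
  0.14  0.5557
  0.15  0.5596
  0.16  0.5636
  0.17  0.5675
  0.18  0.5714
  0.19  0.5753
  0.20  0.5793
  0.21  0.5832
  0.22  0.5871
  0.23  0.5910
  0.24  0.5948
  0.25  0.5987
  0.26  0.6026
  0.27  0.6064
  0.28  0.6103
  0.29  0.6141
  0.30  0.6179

$24.93

T = 0.6667;  σ√T = 0.3674
d₁ = [ln(154/152) + (0.032 + 0.45²/2)·0.6667] / 0.3674 = [0.0131 + 0.0888] / 0.3674 = 0.2774 ≈ 0.28
d₂ = d₁ − σ√T = 0.2774 − 0.3674 = -0.0901 ≈ -0.09
e^(−rT) = e^(−0.032·0.6667) = 0.9789
N(d₁) = N(0.28) = 0.6103;  N(d₂) = N(-0.09) = 0.4641
C = 154·0.6103 − 152·0.9789·0.4641 = 93.9862 − 69.0547 = 24.9315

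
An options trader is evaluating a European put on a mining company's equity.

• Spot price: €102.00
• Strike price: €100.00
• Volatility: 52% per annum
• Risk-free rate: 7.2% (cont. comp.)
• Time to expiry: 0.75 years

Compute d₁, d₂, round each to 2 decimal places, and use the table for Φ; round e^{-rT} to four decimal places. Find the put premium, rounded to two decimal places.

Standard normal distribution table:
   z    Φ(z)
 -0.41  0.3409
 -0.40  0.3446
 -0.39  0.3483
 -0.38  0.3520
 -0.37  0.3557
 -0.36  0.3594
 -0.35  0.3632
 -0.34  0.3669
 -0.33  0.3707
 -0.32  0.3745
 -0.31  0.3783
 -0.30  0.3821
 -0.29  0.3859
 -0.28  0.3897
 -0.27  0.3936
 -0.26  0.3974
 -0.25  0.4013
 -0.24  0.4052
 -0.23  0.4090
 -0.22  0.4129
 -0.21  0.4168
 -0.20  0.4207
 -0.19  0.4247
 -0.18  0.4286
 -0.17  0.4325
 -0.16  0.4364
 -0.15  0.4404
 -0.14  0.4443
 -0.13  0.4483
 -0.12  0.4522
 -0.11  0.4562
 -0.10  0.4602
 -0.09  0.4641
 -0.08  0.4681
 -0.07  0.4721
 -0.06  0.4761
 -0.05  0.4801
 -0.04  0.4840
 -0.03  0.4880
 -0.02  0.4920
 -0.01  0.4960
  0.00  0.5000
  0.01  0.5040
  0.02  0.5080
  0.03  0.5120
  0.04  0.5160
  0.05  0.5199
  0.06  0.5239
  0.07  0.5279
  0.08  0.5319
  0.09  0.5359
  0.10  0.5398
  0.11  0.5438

€14.11

σ√T = 0.52 × 0.8660 = 0.4503
ln(S/K) + (r + σ²/2)T = ln(102/100) + (0.072 + 0.52²/2)·0.75 = 0.0198 + 0.1554 = 0.1752
d₁ = 0.1752 / 0.4503 = 0.3891 ≈ 0.39
d₂ = d₁ − σ√T = 0.3891 − 0.4503 = -0.0613 ≈ -0.06
e^(−rT) = e^(−0.072·0.75) = 0.9474
P = 100·0.9474·N(0.06) − 102·N(-0.39) = 100·0.9474·0.5239 − 102·0.3483 = 49.6343 − 35.5266 = 14.1077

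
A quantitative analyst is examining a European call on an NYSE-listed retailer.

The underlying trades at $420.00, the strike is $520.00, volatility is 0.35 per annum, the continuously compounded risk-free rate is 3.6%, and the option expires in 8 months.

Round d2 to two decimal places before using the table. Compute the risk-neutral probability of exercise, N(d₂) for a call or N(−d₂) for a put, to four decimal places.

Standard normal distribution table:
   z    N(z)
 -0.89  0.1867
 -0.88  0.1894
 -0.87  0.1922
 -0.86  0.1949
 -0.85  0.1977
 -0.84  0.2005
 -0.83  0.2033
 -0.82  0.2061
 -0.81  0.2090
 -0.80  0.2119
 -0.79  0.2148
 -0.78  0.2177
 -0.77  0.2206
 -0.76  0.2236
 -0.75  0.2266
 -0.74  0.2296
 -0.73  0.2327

σ√T = 0.35 × 0.8165 = 0.2858
d₁ = [ln(420/520) + (0.036 + 0.35²/2)·0.6667] / 0.2858 = [-0.2136 + 0.0648] / 0.2858 = -0.5205 → -0.52
d₂ = d₁ − σ√T = -0.5205 − 0.2858 = -0.8063 → -0.81
Risk-neutral Pr[S_T > K] = N(d₂) = N(-0.81) = 0.2090

0.2090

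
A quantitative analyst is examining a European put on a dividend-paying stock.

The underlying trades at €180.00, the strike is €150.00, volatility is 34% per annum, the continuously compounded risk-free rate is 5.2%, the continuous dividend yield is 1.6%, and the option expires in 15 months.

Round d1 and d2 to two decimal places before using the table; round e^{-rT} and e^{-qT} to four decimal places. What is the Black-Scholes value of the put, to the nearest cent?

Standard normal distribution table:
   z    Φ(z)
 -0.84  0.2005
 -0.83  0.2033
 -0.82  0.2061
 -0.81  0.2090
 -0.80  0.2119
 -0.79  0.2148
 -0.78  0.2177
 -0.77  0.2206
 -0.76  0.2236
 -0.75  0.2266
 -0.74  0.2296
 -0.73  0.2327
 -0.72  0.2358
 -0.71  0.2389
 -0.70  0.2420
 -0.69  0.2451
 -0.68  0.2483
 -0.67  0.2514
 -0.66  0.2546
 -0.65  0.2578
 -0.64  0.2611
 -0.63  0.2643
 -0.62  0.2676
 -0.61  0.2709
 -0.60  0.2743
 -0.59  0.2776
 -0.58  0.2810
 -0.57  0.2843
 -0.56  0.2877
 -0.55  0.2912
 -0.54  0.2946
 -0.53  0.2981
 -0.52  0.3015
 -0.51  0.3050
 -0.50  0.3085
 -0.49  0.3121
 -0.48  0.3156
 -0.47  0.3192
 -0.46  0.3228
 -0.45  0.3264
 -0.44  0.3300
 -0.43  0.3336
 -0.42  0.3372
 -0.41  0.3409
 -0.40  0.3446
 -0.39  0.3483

σ√T = 0.34·√1.25 = 0.3801
d₁ = [ln(180/150) + (0.052 − 0.016 + 0.34²/2)·1.25] / 0.3801 = [0.1823 + 0.1173] / 0.3801 = 0.7881 ⇒ 0.79
d₂ = d₁ − σ√T = 0.7881 − 0.3801 = 0.4079 ⇒ 0.41
e^(−qT) = e^(−0.016·1.25) = 0.9802;  e^(−rT) = e^(−0.052·1.25) = 0.9371
P = 150·0.9371·N(-0.41) − 180·0.9802·N(-0.79) = 150·0.9371·0.3409 − 180·0.9802·0.2148 = 47.9186 − 37.8985 = 10.0202

€10.02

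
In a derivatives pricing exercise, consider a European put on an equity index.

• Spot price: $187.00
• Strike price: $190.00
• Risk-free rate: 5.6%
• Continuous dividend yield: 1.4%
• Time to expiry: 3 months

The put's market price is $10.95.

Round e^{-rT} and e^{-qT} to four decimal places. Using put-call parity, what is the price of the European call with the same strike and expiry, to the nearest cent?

$9.94

exp(−qT) = exp(−0.014·0.25) = 0.9965;  exp(−rT) = exp(−0.056·0.25) = 0.9861
Put-call parity: C − P = S·e^(−qT) − K·e^(−rT) = 187·0.9965 − 190·0.9861 = 186.3455 − 187.3590 = -1.0135
C = P + (C − P) = 10.95 + (-1.0135) = 9.9365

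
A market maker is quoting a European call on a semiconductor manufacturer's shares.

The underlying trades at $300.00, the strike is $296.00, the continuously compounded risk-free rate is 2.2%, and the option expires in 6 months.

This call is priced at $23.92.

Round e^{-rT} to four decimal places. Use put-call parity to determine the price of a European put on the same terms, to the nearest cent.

exp(−rT) = exp(−0.022·0.5) = 0.9891
Put-call parity: C − P = S − K·e^(−rT) = 300 − 296·0.9891 = 300 − 292.7736 = 7.2264
P = C − (C − P) = 23.92 − (7.2264) = 16.6936

$16.69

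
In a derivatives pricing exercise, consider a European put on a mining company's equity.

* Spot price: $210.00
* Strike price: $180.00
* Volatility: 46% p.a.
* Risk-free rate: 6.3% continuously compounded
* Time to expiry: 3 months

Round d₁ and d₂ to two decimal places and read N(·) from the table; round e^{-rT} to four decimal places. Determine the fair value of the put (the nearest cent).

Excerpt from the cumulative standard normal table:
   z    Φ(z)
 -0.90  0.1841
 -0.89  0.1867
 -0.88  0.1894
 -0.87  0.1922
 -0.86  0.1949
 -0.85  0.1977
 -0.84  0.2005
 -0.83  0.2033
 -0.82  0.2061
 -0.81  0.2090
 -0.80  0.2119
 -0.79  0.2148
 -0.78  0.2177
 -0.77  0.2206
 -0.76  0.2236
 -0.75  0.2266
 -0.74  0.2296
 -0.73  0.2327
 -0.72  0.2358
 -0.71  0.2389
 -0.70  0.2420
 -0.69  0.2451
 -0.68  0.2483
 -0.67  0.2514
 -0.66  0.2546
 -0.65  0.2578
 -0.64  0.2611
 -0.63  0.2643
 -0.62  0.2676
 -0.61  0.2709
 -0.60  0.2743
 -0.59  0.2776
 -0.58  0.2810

$5.90

σ√T = 0.46 × 0.5000 = 0.2300
d₁ = [ln(210/180) + (0.063 + 0.46²/2)·0.25] / 0.2300 = [0.1542 + 0.0422] / 0.2300 = 0.8537 → 0.85
d₂ = d₁ − σ√T = 0.8537 − 0.2300 = 0.6237 → 0.62
exp(−rT) = exp(−0.063·0.25) = 0.9844
N(−d₂) = N(-0.62) = 0.2676;  N(−d₁) = N(-0.85) = 0.1977
P = 180·0.9844·0.2676 − 210·0.1977 = 47.4166 − 41.5170 = 5.8996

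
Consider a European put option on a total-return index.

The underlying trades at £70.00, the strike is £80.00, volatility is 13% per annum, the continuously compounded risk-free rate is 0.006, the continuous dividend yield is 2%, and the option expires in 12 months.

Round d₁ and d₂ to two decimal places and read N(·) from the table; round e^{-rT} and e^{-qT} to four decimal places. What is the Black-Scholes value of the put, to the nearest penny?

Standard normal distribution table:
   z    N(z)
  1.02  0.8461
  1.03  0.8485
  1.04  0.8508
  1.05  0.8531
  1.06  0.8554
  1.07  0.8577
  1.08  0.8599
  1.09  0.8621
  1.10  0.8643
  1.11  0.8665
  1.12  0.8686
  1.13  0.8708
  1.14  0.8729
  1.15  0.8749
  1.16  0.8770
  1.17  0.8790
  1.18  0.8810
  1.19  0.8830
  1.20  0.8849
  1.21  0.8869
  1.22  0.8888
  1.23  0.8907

£11.52

σ√T = 0.13·√1 = 0.1300
d₁ = [ln(70/80) + (0.006 − 0.02 + ½·0.13²)·1] / (σ√T) = (-0.1335 − 0.0055) / 0.1300 = -1.0699 ≈ -1.07
d₂ = -1.0699 − 0.1300 = -1.1999 ≈ -1.20
exp(−qT) = exp(−0.02·1) = 0.9802;  exp(−rT) = exp(−0.006·1) = 0.9940
N(−d₂) = N(1.20) = 0.8849;  N(−d₁) = N(1.07) = 0.8577
P = 80·0.9940·0.8849 − 70·0.9802·0.8577 = 70.3672 − 58.8502 = 11.5170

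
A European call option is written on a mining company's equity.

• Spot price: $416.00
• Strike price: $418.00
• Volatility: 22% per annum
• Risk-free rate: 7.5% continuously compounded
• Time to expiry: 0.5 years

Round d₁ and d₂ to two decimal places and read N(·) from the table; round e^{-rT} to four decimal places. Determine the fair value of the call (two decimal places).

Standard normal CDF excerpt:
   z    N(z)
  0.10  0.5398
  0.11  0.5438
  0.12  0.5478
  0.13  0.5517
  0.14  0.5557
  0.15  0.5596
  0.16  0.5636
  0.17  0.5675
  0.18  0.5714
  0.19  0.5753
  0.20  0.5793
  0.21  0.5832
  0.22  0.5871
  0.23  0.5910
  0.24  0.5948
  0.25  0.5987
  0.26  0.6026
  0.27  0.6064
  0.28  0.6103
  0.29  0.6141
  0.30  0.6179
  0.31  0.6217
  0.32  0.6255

T = 0.5;  σ√T = 0.1556
d₁ = [ln(416/418) + (0.075 + ½·0.22²)·0.5] / (σ√T) = (-0.0048 + 0.0496) / 0.1556 = 0.2880 → 0.29
d₂ = 0.2880 − 0.1556 = 0.1324 → 0.13
exp(−rT) = exp(−0.075·0.5) = 0.9632
C = 416·N(0.29) − 418·0.9632·N(0.13) = 416·0.6141 − 418·0.9632·0.5517 = 255.4656 − 222.1241 = 33.3415

$33.34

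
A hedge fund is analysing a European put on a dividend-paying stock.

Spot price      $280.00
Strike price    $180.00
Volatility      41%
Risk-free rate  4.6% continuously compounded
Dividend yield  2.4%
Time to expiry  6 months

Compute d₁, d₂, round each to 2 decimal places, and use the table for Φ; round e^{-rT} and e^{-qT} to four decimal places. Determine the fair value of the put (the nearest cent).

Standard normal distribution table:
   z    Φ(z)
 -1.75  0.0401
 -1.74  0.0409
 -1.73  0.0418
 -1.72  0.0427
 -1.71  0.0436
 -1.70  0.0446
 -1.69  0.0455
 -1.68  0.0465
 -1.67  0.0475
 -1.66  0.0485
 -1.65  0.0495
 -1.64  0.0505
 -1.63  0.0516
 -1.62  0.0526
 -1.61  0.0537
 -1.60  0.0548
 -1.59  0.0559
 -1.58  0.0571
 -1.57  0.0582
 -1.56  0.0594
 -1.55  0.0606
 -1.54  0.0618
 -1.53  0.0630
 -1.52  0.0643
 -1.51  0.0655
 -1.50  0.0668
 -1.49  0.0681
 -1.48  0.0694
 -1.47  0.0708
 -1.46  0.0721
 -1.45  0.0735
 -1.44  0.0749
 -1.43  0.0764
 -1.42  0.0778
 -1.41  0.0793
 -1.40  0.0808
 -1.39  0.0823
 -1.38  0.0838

σ√T = 0.41 × 0.7071 = 0.2899
d₁ = [ln(280/180) + (0.046 − 0.024 + ½·0.41²)·0.5] / (σ√T) = (0.4418 + 0.0530) / 0.2899 = 1.7069 ≈ 1.71
d₂ = 1.7069 − 0.2899 = 1.4170 ≈ 1.42
exp(−qT) = exp(−0.024·0.5) = 0.9881;  exp(−rT) = exp(−0.046·0.5) = 0.9773
N(−d₂) = N(-1.42) = 0.0778;  N(−d₁) = N(-1.71) = 0.0436
P = 180·0.9773·0.0778 − 280·0.9881·0.0436 = 13.6861 − 12.0627 = 1.6234

$1.62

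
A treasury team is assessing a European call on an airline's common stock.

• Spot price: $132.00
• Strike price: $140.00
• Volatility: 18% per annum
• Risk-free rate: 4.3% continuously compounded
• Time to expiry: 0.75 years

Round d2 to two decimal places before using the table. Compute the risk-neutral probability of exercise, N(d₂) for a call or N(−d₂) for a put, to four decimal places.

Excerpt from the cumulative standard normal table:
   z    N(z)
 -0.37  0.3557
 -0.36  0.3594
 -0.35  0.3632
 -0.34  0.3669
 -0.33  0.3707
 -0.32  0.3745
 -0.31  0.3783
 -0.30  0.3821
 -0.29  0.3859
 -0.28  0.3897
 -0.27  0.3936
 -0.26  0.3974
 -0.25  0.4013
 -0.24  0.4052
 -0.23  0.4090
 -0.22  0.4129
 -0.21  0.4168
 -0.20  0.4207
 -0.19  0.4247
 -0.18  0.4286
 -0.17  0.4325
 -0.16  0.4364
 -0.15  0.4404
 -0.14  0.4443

0.4013

σ√T = 0.18·√0.75 = 0.1559
d₁ = [ln(132/140) + (0.043 + 0.18²/2)·0.75] / 0.1559 = [-0.0588 + 0.0444] / 0.1559 = -0.0926 which rounds to -0.09
d₂ = d₁ − σ√T = -0.0926 − 0.1559 = -0.2485 which rounds to -0.25
Risk-neutral Pr[S_T > K] = N(d₂) = N(-0.25) = 0.4013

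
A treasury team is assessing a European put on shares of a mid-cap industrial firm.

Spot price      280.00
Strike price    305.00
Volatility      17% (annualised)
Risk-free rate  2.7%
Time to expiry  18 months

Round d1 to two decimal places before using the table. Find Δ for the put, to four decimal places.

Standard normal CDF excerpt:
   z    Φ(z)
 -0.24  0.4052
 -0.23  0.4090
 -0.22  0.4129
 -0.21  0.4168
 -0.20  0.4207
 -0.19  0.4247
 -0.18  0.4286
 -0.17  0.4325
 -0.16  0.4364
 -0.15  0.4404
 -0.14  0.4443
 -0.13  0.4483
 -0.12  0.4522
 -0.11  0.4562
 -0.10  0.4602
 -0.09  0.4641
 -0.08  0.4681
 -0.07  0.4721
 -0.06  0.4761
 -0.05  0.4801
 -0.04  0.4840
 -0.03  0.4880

σ√T = 0.17 × 1.2247 = 0.2082
d₁ = [ln(280/305) + (0.027 + ½·0.17²)·1.5] / (σ√T) = (-0.0855 + 0.0622) / 0.2082 = -0.1121 → -0.11
N(d₁) = N(-0.11) = 0.4562
Δ_put = N(d₁) − 1 = 0.4562 − 1 = -0.5438

-0.5438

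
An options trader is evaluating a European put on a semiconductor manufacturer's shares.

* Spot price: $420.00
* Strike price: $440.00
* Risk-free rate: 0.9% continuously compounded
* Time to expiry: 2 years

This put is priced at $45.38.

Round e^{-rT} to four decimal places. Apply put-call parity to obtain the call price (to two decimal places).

$33.21

e^(−rT) = e^(−0.009·2) = 0.9822
Put-call parity: C − P = S − K·e^(−rT) = 420 − 440·0.9822 = 420 − 432.1680 = -12.1680
C = P + (C − P) = 45.38 + (-12.1680) = 33.2120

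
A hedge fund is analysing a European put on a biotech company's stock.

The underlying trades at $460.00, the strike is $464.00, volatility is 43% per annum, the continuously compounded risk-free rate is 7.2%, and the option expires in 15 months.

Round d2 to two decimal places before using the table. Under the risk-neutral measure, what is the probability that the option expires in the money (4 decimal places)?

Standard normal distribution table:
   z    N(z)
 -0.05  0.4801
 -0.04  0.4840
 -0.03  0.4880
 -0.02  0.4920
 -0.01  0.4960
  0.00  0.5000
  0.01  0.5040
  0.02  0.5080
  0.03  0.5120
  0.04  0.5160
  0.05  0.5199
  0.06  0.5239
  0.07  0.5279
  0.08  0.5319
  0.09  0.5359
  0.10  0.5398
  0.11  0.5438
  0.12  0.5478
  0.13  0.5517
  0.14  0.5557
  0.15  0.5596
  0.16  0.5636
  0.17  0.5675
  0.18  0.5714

σ√T = 0.43·√1.25 = 0.4808
d₁ = [ln(460/464) + (0.072 + ½·0.43²)·1.25] / (σ√T) = (-0.0087 + 0.2056) / 0.4808 = 0.4096 → 0.41
d₂ = 0.4096 − 0.4808 = -0.0712 → -0.07
Risk-neutral Pr[S_T < K] = N(−d₂) = N(0.07) = 0.5279

0.5279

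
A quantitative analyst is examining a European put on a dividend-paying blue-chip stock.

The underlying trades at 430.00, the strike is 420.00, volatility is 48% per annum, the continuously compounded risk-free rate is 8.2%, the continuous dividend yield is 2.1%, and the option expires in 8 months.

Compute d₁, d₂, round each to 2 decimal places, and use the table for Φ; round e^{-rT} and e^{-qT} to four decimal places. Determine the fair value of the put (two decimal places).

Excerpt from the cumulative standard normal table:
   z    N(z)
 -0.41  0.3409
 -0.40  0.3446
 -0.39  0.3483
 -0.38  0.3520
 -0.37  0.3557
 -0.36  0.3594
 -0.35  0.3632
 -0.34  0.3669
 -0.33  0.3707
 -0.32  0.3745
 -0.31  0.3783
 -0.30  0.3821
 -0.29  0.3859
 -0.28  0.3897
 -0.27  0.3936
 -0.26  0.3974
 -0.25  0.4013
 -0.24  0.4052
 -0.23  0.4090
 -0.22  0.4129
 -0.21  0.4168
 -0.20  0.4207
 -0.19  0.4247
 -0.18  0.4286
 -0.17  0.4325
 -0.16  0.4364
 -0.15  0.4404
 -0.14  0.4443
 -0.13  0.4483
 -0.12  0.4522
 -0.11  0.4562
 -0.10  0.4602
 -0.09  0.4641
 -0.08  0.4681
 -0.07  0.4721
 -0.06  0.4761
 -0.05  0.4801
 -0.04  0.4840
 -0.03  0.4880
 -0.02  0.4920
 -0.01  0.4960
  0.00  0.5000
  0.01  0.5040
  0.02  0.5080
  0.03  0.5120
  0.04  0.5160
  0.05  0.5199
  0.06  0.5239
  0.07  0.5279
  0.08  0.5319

51.21

σ√T = 0.48·√0.6667 = 0.3919
ln(S/K) + (r − q + σ²/2)T = ln(430/420) + (0.082 − 0.021 + 0.48²/2)·0.6667 = 0.0235 + 0.1175 = 0.1410
d₁ = 0.1410 / 0.3919 = 0.3598 ⇒ 0.36
d₂ = d₁ − σ√T = 0.3598 − 0.3919 = -0.0322 ⇒ -0.03
exp(−qT) = exp(−0.021·0.6667) = 0.9861;  exp(−rT) = exp(−0.082·0.6667) = 0.9468
N(−d₂) = N(0.03) = 0.5120;  N(−d₁) = N(-0.36) = 0.3594
P = 420·0.9468·0.5120 − 430·0.9861·0.3594 = 203.5999 − 152.3939 = 51.2060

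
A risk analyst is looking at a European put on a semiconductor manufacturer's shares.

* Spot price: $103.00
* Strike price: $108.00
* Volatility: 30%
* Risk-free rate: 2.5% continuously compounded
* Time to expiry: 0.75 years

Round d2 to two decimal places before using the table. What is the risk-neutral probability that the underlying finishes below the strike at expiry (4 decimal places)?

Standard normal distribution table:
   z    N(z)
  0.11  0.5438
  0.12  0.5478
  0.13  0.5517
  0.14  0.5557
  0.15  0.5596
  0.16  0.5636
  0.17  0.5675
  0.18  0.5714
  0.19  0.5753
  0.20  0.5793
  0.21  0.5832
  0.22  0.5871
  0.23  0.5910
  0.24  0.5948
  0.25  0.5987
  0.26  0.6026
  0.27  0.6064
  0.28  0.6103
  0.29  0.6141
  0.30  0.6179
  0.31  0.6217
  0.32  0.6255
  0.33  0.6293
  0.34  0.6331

T = 0.75;  σ√T = 0.2598
d₁ = [ln(103/108) + (0.025 + 0.3²/2)·0.75] / 0.2598 = [-0.0474 + 0.0525] / 0.2598 = 0.0196 which rounds to 0.02
d₂ = d₁ − σ√T = 0.0196 − 0.2598 = -0.2402 which rounds to -0.24
Pr(exercise) under Q = N(−d₂) = N(0.24) = 0.5948

0.5948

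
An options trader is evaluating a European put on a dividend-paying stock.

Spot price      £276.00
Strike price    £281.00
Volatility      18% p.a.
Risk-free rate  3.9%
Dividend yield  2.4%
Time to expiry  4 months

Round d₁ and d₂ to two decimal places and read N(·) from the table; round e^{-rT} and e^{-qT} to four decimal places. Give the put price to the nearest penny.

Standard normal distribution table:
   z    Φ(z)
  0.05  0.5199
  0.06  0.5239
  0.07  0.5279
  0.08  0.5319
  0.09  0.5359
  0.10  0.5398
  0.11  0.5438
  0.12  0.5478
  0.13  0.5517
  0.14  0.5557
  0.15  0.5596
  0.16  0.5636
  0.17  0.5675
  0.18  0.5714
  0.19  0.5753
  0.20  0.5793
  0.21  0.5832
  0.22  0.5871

σ√T = 0.18 × 0.5774 = 0.1039
d₁ = [ln(276/281) + (0.039 − 0.024 + 0.18²/2)·0.3333] / 0.1039 = [-0.0180 + 0.0104] / 0.1039 = -0.0727 which rounds to -0.07
d₂ = d₁ − σ√T = -0.0727 − 0.1039 = -0.1766 which rounds to -0.18
exp(−qT) = exp(−0.024·0.3333) = 0.9920;  exp(−rT) = exp(−0.039·0.3333) = 0.9871
P = 281·0.9871·N(0.18) − 276·0.9920·N(0.07) = 281·0.9871·0.5714 − 276·0.9920·0.5279 = 158.4921 − 144.5348 = 13.9573

£13.96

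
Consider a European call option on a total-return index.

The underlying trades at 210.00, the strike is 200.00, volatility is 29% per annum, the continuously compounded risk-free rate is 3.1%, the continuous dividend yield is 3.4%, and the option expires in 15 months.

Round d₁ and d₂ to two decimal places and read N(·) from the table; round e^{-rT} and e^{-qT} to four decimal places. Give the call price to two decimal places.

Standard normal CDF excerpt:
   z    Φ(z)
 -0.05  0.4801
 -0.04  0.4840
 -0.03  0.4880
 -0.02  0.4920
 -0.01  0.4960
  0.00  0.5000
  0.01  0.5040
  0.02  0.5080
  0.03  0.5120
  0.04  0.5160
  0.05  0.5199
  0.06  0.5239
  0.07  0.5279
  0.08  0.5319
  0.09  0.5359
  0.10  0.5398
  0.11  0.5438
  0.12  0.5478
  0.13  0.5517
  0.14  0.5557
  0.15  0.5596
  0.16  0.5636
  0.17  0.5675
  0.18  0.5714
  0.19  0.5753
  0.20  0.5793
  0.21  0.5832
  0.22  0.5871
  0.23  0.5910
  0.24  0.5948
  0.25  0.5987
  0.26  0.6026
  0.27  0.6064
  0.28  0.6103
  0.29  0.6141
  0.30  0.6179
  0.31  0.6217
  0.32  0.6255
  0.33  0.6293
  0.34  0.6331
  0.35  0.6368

29.70

T = 1.25;  σ√T = 0.3242
d₁ = [ln(210/200) + (0.031 − 0.034 + 0.29²/2)·1.25] / 0.3242 = [0.0488 + 0.0488] / 0.3242 = 0.3010 ≈ 0.30
d₂ = d₁ − σ√T = 0.3010 − 0.3242 = -0.0232 ≈ -0.02
exp(−qT) = exp(−0.034·1.25) = 0.9584;  exp(−rT) = exp(−0.031·1.25) = 0.9620
N(d₁) = N(0.30) = 0.6179;  N(d₂) = N(-0.02) = 0.4920
C = 210·0.9584·0.6179 − 200·0.9620·0.4920 = 124.3610 − 94.6608 = 29.7002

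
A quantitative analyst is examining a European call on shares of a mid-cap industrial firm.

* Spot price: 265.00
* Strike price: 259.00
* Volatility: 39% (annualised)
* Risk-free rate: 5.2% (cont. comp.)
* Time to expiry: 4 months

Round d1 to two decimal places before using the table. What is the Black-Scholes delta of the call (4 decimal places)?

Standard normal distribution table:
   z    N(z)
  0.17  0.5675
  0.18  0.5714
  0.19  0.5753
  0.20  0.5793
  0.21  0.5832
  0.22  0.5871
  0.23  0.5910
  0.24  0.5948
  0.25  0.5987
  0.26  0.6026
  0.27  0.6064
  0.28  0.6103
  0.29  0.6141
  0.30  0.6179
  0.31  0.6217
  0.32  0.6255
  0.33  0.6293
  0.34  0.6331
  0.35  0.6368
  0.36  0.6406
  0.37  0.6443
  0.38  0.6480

0.6141

σ√T = 0.39 × 0.5774 = 0.2252
d₁ = [ln(265/259) + (0.052 + ½·0.39²)·0.3333] / (σ√T) = (0.0229 + 0.0427) / 0.2252 = 0.2913 which rounds to 0.29
N(d₁) = N(0.29) = 0.6141
Δ_call = N(d₁) = 0.6141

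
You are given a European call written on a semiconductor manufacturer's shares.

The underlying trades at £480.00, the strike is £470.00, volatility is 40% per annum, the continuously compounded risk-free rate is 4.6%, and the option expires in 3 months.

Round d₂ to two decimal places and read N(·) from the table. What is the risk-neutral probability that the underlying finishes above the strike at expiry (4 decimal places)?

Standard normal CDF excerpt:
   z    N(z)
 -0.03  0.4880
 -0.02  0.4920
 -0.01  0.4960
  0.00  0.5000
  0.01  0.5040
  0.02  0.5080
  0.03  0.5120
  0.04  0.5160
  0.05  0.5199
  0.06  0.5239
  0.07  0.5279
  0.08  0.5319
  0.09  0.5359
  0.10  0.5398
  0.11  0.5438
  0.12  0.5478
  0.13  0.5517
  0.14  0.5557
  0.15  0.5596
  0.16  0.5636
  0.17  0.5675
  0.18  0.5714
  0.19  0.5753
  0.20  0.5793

0.5239

T = 0.25;  σ√T = 0.2000
ln(S/K) + (r + σ²/2)T = ln(480/470) + (0.046 + 0.4²/2)·0.25 = 0.0211 + 0.0315 = 0.0526
d₁ = 0.0526 / 0.2000 = 0.2628 which rounds to 0.26
d₂ = d₁ − σ√T = 0.2628 − 0.2000 = 0.0628 which rounds to 0.06
Risk-neutral Pr[S_T > K] = N(d₂) = N(0.06) = 0.5239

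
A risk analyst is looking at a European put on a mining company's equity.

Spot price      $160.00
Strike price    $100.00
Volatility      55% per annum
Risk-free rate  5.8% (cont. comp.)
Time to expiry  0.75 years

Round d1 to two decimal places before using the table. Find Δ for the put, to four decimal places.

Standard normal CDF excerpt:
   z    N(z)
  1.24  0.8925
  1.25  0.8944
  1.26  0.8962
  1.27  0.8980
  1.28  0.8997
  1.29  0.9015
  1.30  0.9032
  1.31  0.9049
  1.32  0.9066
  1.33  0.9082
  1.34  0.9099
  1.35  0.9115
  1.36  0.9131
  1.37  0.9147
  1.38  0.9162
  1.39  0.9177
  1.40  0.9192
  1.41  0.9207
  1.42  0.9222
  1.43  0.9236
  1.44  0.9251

T = 0.75;  σ√T = 0.4763
d₁ = [ln(160/100) + (0.058 + 0.55²/2)·0.75] / 0.4763 = [0.4700 + 0.1569] / 0.4763 = 1.3162 → 1.32
N(d₁) = N(1.32) = 0.9066
Δ_put = N(d₁) − 1 = 0.9066 − 1 = -0.0934

-0.0934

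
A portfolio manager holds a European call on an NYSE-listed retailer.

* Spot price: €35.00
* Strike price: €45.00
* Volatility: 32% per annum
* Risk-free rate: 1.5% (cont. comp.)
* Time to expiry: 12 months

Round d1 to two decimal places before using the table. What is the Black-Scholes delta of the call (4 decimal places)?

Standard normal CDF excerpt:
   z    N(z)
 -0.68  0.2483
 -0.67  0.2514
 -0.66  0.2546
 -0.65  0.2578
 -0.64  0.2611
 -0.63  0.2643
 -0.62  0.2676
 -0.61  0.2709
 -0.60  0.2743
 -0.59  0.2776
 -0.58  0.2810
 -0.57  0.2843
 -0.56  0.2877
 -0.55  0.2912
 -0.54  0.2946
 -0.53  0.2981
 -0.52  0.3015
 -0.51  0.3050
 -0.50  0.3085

0.2810

T = 1;  σ√T = 0.3200
d₁ = [ln(35/45) + (0.015 + ½·0.32²)·1] / (σ√T) = (-0.2513 + 0.0662) / 0.3200 = -0.5785 which rounds to -0.58
N(d₁) = N(-0.58) = 0.2810
Δ_call = N(d₁) = 0.2810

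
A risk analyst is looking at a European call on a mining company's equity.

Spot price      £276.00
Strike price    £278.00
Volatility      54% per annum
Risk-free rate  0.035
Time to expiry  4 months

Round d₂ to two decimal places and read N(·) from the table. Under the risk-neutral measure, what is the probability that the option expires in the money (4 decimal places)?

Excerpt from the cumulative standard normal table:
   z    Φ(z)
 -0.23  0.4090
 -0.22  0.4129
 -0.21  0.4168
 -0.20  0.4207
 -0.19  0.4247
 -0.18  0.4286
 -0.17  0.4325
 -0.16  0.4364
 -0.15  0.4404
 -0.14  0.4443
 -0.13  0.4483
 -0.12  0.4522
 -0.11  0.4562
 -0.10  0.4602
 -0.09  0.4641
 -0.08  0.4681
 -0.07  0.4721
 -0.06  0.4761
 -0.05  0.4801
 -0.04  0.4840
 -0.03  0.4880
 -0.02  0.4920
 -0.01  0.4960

σ√T = 0.54 × 0.5774 = 0.3118
d₁ = [ln(276/278) + (0.035 + 0.54²/2)·0.3333] / 0.3118 = [-0.0072 + 0.0603] / 0.3118 = 0.1701 ⇒ 0.17
d₂ = d₁ − σ√T = 0.1701 − 0.3118 = -0.1416 ⇒ -0.14
Risk-neutral Pr[S_T > K] = N(d₂) = N(-0.14) = 0.4443

0.4443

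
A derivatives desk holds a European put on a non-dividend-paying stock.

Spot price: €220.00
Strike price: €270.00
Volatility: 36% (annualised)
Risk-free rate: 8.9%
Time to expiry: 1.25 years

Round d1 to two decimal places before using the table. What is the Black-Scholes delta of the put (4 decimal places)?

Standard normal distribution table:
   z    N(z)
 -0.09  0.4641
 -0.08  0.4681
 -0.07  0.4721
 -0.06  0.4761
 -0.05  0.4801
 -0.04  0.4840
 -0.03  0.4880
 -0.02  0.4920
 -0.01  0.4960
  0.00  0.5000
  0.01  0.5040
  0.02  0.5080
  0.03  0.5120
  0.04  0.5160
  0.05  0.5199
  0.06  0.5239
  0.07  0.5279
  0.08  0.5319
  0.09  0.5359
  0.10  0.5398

T = 1.25;  σ√T = 0.4025
ln(S/K) + (r + σ²/2)T = ln(220/270) + (0.089 + 0.36²/2)·1.25 = -0.2048 + 0.1922 = -0.0125
d₁ = -0.0125 / 0.4025 = -0.0312 ⇒ -0.03
N(d₁) = N(-0.03) = 0.4880
Δ_put = N(d₁) − 1 = 0.4880 − 1 = -0.5120

-0.5120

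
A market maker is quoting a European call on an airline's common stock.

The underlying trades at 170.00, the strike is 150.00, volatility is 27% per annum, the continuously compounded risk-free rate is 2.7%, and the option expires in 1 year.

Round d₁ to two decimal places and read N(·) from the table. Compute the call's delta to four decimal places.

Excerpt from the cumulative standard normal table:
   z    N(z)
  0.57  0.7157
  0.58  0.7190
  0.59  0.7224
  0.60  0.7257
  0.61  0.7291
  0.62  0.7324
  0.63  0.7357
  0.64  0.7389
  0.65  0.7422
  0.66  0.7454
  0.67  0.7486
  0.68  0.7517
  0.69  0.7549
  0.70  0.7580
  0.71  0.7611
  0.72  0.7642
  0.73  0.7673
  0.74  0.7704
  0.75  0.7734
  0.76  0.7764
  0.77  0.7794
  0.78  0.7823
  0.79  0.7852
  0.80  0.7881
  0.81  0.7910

0.7580

σ√T = 0.27·√1 = 0.2700
d₁ = [ln(170/150) + (0.027 + 0.27²/2)·1] / 0.2700 = [0.1252 + 0.0635] / 0.2700 = 0.6986 → 0.70
N(d₁) = N(0.70) = 0.7580
Δ_call = N(d₁) = 0.7580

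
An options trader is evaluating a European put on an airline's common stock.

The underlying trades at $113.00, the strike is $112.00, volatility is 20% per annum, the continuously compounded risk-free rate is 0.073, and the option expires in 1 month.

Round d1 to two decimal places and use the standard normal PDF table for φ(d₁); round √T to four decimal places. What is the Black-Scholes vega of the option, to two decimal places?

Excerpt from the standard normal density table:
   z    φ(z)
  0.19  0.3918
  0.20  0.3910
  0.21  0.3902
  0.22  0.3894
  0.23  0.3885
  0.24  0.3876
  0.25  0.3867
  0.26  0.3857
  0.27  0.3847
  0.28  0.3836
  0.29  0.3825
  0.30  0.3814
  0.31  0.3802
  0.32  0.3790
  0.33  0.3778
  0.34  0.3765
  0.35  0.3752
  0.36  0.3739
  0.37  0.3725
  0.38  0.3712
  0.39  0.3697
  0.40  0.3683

12.48

σ√T = 0.2·√0.08333 = 0.0577
d₁ = [ln(113/112) + (0.073 + 0.2²/2)·0.08333] / 0.0577 = [0.0089 + 0.0077] / 0.0577 = 0.2882 ≈ 0.29
√T = √0.08333 = 0.2887
φ(d₁) = φ(0.29) = 0.3825
vega = S·φ(d₁)·√T = 113·0.3825·0.2887 = 12.4783
(Vega is the same for a European call and put with the same parameters.)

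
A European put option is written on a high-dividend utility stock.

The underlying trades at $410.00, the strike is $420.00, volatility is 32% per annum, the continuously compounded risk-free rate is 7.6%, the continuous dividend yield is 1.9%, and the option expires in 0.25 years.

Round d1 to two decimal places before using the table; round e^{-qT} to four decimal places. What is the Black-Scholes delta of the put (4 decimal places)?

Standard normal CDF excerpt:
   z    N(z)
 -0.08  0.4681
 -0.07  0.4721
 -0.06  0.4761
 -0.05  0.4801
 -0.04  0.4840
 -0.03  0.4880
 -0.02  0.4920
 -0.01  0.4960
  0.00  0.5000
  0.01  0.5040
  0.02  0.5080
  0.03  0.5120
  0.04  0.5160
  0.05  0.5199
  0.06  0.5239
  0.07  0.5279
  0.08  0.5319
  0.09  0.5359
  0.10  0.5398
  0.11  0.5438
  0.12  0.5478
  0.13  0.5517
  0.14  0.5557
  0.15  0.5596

-0.4897

σ√T = 0.32 × 0.5000 = 0.1600
d₁ = [ln(410/420) + (0.076 − 0.019 + ½·0.32²)·0.25] / (σ√T) = (-0.0241 + 0.0270) / 0.1600 = 0.0185 ⇒ 0.02
N(d₁) = N(0.02) = 0.5080
Δ_put = e^(−qT)·(N(d₁) − 1) = 0.9953·(0.5080 − 1) = -0.4897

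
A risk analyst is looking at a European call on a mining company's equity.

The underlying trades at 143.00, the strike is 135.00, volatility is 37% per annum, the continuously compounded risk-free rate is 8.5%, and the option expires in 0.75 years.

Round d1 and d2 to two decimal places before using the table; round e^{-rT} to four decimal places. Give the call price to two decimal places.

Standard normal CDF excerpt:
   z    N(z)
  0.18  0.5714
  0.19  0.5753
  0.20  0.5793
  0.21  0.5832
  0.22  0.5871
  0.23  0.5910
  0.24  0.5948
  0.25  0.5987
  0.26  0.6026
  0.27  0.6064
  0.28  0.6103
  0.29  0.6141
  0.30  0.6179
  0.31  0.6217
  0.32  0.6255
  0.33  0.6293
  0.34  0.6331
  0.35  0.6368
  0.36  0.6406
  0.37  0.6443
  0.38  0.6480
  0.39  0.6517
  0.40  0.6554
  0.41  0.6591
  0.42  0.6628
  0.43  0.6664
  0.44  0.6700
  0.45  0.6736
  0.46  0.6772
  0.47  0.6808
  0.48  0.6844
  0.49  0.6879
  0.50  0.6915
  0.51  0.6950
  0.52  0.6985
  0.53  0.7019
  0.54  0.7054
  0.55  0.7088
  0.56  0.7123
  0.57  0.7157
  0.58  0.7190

26.51

σ√T = 0.37 × 0.8660 = 0.3204
d₁ = [ln(143/135) + (0.085 + ½·0.37²)·0.75] / (σ√T) = (0.0576 + 0.1151) / 0.3204 = 0.5388 ≈ 0.54
d₂ = 0.5388 − 0.3204 = 0.2184 ≈ 0.22
e^(−rT) = e^(−0.085·0.75) = 0.9382
N(d₁) = N(0.54) = 0.7054;  N(d₂) = N(0.22) = 0.5871
C = 143·0.7054 − 135·0.9382·0.5871 = 100.8722 − 74.3603 = 26.5119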